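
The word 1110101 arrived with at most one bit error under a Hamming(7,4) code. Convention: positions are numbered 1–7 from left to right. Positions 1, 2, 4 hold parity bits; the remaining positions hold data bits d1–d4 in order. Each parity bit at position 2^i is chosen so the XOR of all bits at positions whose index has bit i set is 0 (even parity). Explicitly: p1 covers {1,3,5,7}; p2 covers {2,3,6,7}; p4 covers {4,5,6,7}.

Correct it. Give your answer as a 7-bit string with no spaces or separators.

s1 (pos 1,3,5,7): 1⊕1⊕1⊕1 = 0
s2 (pos 2,3,6,7): 1⊕1⊕0⊕1 = 1
s4 (pos 4,5,6,7): 0⊕1⊕0⊕1 = 0
Syndrome s4…s1 = 010 → error at position 2.
Flip position 2: 1110101 → 1010101

1010101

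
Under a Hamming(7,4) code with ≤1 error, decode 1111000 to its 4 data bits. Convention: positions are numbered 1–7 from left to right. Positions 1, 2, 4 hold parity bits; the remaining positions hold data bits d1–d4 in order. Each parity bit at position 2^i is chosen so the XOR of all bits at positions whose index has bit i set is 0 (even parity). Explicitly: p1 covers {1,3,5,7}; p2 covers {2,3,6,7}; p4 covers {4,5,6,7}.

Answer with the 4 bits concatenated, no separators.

1000

s1 (pos 1,3,5,7): 1⊕1⊕0⊕0 = 0
s2 (pos 2,3,6,7): 1⊕1⊕0⊕0 = 0
s4 (pos 4,5,6,7): 1⊕0⊕0⊕0 = 1
Syndrome s4…s1 = 100 → error at position 4.
Flip position 4: 1111000 → 1110000
Read data bits from positions 3,5,6,7: 1000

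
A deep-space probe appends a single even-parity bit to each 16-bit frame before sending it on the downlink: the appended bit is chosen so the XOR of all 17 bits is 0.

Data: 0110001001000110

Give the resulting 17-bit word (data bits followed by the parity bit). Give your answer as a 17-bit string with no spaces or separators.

01100010010001100

XOR of the 16 data bits: 0⊕1⊕1⊕0⊕0⊕0⊕1⊕0⊕0⊕1⊕0⊕0⊕0⊕1⊕1⊕0 = 0
Parity bit = 0 (so all 17 bits XOR to 0).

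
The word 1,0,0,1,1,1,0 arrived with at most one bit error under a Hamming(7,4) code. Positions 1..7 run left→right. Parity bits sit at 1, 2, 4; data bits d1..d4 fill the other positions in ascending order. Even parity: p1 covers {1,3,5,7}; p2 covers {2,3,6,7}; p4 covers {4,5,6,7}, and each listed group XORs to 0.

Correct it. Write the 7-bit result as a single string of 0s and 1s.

1001100

s1 (pos 1,3,5,7): 1⊕0⊕1⊕0 = 0
s2 (pos 2,3,6,7): 0⊕0⊕1⊕0 = 1
s4 (pos 4,5,6,7): 1⊕1⊕1⊕0 = 1
Syndrome s4…s1 = 110 → error at position 6.
Flip position 6: 1001110 → 1001100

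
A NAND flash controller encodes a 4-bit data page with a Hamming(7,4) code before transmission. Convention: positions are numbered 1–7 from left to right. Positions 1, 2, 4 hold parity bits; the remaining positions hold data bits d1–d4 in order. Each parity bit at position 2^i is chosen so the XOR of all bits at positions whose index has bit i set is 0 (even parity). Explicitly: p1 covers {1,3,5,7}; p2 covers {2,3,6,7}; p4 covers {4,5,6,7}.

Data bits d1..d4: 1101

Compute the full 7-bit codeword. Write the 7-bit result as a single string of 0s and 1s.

Place data at non-parity positions: p1 p2 1 p4 1 0 1
p1 (pos 1,3,5,7): XOR of data positions = 1⊕1⊕1 = 1
p2 (pos 2,3,6,7): XOR of data positions = 1⊕0⊕1 = 0
p4 (pos 4,5,6,7): XOR of data positions = 1⊕0⊕1 = 0
Codeword: 1010101

1010101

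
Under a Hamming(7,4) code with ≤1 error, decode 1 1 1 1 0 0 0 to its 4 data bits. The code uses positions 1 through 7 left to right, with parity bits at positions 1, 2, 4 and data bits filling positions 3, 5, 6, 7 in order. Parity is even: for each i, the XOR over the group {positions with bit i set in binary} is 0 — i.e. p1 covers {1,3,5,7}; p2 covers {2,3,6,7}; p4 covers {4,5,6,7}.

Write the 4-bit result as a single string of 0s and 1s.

s1 (pos 1,3,5,7): 1⊕1⊕0⊕0 = 0
s2 (pos 2,3,6,7): 1⊕1⊕0⊕0 = 0
s4 (pos 4,5,6,7): 1⊕0⊕0⊕0 = 1
Syndrome s4…s1 = 100 → error at position 4.
Flip position 4: 1111000 → 1110000
Read data bits from positions 3,5,6,7: 1000

1000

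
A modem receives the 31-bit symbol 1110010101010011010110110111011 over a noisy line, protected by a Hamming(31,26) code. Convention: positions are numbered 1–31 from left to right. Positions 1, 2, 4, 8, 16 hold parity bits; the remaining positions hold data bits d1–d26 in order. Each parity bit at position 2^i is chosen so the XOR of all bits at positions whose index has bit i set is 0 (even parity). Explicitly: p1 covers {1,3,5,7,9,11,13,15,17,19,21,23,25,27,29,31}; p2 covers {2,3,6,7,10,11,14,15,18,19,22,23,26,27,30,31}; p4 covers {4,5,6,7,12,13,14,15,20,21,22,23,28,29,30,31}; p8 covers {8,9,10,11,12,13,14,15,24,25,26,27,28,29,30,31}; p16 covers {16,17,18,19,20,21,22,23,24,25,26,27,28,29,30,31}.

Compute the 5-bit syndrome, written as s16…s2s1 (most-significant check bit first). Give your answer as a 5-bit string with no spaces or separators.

10111

s1 (pos 1,3,5,7,9,11,13,15,17,19,21,23,25,27,29,31): 1⊕1⊕0⊕0⊕0⊕0⊕0⊕1⊕0⊕0⊕1⊕1⊕0⊕1⊕0⊕1 = 1
s2 (pos 2,3,6,7,10,11,14,15,18,19,22,23,26,27,30,31): 1⊕1⊕1⊕0⊕1⊕0⊕0⊕1⊕1⊕0⊕0⊕1⊕1⊕1⊕1⊕1 = 1
s4 (pos 4,5,6,7,12,13,14,15,20,21,22,23,28,29,30,31): 0⊕0⊕1⊕0⊕1⊕0⊕0⊕1⊕1⊕1⊕0⊕1⊕1⊕0⊕1⊕1 = 1
s8 (pos 8,9,10,11,12,13,14,15,24,25,26,27,28,29,30,31): 1⊕0⊕1⊕0⊕1⊕0⊕0⊕1⊕1⊕0⊕1⊕1⊕1⊕0⊕1⊕1 = 0
s16 (pos 16,17,18,19,20,21,22,23,24,25,26,27,28,29,30,31): 1⊕0⊕1⊕0⊕1⊕1⊕0⊕1⊕1⊕0⊕1⊕1⊕1⊕0⊕1⊕1 = 1
Syndrome s16…s1 = 10111 → error at position 23.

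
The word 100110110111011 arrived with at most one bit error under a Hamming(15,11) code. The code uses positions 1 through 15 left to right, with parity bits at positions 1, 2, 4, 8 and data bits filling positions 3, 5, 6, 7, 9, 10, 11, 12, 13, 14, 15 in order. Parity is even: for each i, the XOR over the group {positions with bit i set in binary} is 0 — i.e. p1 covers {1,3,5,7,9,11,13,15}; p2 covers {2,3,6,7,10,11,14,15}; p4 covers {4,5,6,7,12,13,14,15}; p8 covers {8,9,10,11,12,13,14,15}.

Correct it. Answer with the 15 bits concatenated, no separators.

101110110111011

s1 (pos 1,3,5,7,9,11,13,15): 1⊕0⊕1⊕1⊕0⊕1⊕0⊕1 = 1
s2 (pos 2,3,6,7,10,11,14,15): 0⊕0⊕0⊕1⊕1⊕1⊕1⊕1 = 1
s4 (pos 4,5,6,7,12,13,14,15): 1⊕1⊕0⊕1⊕1⊕0⊕1⊕1 = 0
s8 (pos 8,9,10,11,12,13,14,15): 1⊕0⊕1⊕1⊕1⊕0⊕1⊕1 = 0
Syndrome s8…s1 = 0011 → error at position 3.
Flip position 3: 100110110111011 → 101110110111011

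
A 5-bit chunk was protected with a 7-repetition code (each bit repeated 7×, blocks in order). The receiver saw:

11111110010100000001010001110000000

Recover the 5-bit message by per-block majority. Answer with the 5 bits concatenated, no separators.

10010

Block 1 (1111111): 7 ones → 1
Block 2 (0010100): 2 ones → 0
Block 3 (0000010): 1 one → 0
Block 4 (1000111): 4 ones → 1
Block 5 (0000000): 0 ones → 0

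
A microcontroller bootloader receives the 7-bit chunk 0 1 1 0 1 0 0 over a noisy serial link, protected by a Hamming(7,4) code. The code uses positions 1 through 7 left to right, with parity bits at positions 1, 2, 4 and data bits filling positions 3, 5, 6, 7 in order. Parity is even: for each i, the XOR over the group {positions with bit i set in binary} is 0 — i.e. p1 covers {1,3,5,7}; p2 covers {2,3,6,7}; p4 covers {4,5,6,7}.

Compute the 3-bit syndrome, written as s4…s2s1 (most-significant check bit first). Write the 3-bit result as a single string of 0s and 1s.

100

s1 (pos 1,3,5,7): 0⊕1⊕1⊕0 = 0
s2 (pos 2,3,6,7): 1⊕1⊕0⊕0 = 0
s4 (pos 4,5,6,7): 0⊕1⊕0⊕0 = 1
Syndrome s4…s1 = 100 → error at position 4.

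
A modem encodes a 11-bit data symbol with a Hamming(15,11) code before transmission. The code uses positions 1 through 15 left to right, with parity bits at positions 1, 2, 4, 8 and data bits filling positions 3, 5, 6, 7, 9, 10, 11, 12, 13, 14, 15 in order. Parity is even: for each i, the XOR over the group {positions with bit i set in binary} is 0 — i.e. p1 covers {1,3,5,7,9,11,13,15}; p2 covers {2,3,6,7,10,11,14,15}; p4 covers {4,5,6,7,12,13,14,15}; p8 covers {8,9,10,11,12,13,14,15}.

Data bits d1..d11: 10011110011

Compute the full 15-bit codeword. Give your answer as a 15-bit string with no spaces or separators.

Place data at non-parity positions: p1 p2 1 p4 0 0 1 p8 1 1 1 0 0 1 1
p1 (pos 1,3,5,7,9,11,13,15): XOR of data positions = 1⊕0⊕1⊕1⊕1⊕0⊕1 = 1
p2 (pos 2,3,6,7,10,11,14,15): XOR of data positions = 1⊕0⊕1⊕1⊕1⊕1⊕1 = 0
p4 (pos 4,5,6,7,12,13,14,15): XOR of data positions = 0⊕0⊕1⊕0⊕0⊕1⊕1 = 1
p8 (pos 8,9,10,11,12,13,14,15): XOR of data positions = 1⊕1⊕1⊕0⊕0⊕1⊕1 = 1
Codeword: 101100111110011

101100111110011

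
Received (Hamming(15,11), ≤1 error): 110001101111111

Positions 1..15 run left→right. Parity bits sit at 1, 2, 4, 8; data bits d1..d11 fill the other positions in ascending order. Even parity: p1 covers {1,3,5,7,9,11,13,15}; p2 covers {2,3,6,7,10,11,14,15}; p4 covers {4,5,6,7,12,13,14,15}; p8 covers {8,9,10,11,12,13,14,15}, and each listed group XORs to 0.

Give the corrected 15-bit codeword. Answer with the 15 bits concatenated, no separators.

s1 (pos 1,3,5,7,9,11,13,15): 1⊕0⊕0⊕1⊕1⊕1⊕1⊕1 = 0
s2 (pos 2,3,6,7,10,11,14,15): 1⊕0⊕1⊕1⊕1⊕1⊕1⊕1 = 1
s4 (pos 4,5,6,7,12,13,14,15): 0⊕0⊕1⊕1⊕1⊕1⊕1⊕1 = 0
s8 (pos 8,9,10,11,12,13,14,15): 0⊕1⊕1⊕1⊕1⊕1⊕1⊕1 = 1
Syndrome s8…s1 = 1010 → error at position 10.
Flip position 10: 110001101111111 → 110001101011111

110001101011111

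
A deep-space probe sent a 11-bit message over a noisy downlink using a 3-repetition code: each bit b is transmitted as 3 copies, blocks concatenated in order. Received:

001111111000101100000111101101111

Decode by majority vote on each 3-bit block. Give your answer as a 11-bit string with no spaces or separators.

Block 1 (001): 1 one → 0
Block 2 (111): 3 ones → 1
Block 3 (111): 3 ones → 1
Block 4 (000): 0 ones → 0
Block 5 (101): 2 ones → 1
Block 6 (100): 1 one → 0
Block 7 (000): 0 ones → 0
Block 8 (111): 3 ones → 1
Block 9 (101): 2 ones → 1
Block 10 (101): 2 ones → 1
Block 11 (111): 3 ones → 1

01101001111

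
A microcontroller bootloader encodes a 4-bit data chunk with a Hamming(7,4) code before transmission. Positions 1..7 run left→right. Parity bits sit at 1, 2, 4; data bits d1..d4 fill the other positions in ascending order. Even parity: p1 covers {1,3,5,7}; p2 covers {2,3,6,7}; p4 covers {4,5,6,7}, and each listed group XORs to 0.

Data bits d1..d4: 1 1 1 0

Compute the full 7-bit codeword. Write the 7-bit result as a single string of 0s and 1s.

Place data at non-parity positions: p1 p2 1 p4 1 1 0
p1 (pos 1,3,5,7): XOR of data positions = 1⊕1⊕0 = 0
p2 (pos 2,3,6,7): XOR of data positions = 1⊕1⊕0 = 0
p4 (pos 4,5,6,7): XOR of data positions = 1⊕1⊕0 = 0
Codeword: 0010110

0010110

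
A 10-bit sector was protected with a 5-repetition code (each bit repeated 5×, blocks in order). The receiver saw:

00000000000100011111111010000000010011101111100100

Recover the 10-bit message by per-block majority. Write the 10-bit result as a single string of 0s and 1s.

Block 1 (00000): 0 ones → 0
Block 2 (00000): 0 ones → 0
Block 3 (01000): 1 one → 0
Block 4 (11111): 5 ones → 1
Block 5 (11101): 4 ones → 1
Block 6 (00000): 0 ones → 0
Block 7 (00010): 1 one → 0
Block 8 (01110): 3 ones → 1
Block 9 (11111): 5 ones → 1
Block 10 (00100): 1 one → 0

0001100110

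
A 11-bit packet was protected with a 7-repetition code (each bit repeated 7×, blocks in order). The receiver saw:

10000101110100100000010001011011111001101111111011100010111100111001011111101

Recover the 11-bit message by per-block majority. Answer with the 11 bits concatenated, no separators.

Block 1 (1000010): 2 ones → 0
Block 2 (1110100): 4 ones → 1
Block 3 (1000000): 1 one → 0
Block 4 (1000101): 3 ones → 0
Block 5 (1011111): 6 ones → 1
Block 6 (0011011): 4 ones → 1
Block 7 (1111101): 6 ones → 1
Block 8 (1100010): 3 ones → 0
Block 9 (1111001): 5 ones → 1
Block 10 (1100101): 4 ones → 1
Block 11 (1111101): 6 ones → 1

01001110111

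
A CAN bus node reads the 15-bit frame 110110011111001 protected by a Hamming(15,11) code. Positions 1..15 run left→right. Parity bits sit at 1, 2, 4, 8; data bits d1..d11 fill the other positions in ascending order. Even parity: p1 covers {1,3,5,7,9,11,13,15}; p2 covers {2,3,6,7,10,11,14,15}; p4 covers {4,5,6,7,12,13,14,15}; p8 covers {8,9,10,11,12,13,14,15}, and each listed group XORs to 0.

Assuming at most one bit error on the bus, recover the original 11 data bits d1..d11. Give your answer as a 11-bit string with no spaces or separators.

s1 (pos 1,3,5,7,9,11,13,15): 1⊕0⊕1⊕0⊕1⊕1⊕0⊕1 = 1
s2 (pos 2,3,6,7,10,11,14,15): 1⊕0⊕0⊕0⊕1⊕1⊕0⊕1 = 0
s4 (pos 4,5,6,7,12,13,14,15): 1⊕1⊕0⊕0⊕1⊕0⊕0⊕1 = 0
s8 (pos 8,9,10,11,12,13,14,15): 1⊕1⊕1⊕1⊕1⊕0⊕0⊕1 = 0
Syndrome s8…s1 = 0001 → error at position 1.
Flip position 1: 110110011111001 → 010110011111001
Read data bits from positions 3,5,6,7,9,10,11,12,13,14,15: 01001111001

01001111001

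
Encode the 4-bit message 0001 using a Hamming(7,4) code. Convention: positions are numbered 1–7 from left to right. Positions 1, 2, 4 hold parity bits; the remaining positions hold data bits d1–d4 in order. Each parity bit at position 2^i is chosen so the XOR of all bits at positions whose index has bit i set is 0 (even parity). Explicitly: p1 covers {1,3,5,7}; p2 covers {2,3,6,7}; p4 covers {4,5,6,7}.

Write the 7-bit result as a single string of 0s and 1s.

Place data at non-parity positions: p1 p2 0 p4 0 0 1
p1 (pos 1,3,5,7): XOR of data positions = 0⊕0⊕1 = 1
p2 (pos 2,3,6,7): XOR of data positions = 0⊕0⊕1 = 1
p4 (pos 4,5,6,7): XOR of data positions = 0⊕0⊕1 = 1
Codeword: 1101001

1101001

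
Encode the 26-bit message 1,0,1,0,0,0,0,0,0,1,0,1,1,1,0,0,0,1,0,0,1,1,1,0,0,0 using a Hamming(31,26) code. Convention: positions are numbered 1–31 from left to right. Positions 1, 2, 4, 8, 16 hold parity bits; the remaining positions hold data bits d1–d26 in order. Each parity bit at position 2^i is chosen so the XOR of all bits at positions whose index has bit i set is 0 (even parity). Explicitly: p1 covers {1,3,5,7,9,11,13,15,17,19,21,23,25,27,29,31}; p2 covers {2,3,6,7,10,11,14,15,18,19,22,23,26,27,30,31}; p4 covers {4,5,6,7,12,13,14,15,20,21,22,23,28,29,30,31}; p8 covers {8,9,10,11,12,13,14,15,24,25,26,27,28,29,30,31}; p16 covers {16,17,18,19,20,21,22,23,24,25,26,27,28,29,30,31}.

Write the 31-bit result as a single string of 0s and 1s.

1010010000000101111000100111000

Place data at non-parity positions: p1 p2 1 p4 0 1 0 p8 0 0 0 0 0 1 0 p16 1 1 1 0 0 0 1 0 0 1 1 1 0 0 0
p1 (pos 1,3,5,7,9,11,13,15,17,19,21,23,25,27,29,31): XOR of data positions = 1⊕0⊕0⊕0⊕0⊕0⊕0⊕1⊕1⊕0⊕1⊕0⊕1⊕0⊕0 = 1
p2 (pos 2,3,6,7,10,11,14,15,18,19,22,23,26,27,30,31): XOR of data positions = 1⊕1⊕0⊕0⊕0⊕1⊕0⊕1⊕1⊕0⊕1⊕1⊕1⊕0⊕0 = 0
p4 (pos 4,5,6,7,12,13,14,15,20,21,22,23,28,29,30,31): XOR of data positions = 0⊕1⊕0⊕0⊕0⊕1⊕0⊕0⊕0⊕0⊕1⊕1⊕0⊕0⊕0 = 0
p8 (pos 8,9,10,11,12,13,14,15,24,25,26,27,28,29,30,31): XOR of data positions = 0⊕0⊕0⊕0⊕0⊕1⊕0⊕0⊕0⊕1⊕1⊕1⊕0⊕0⊕0 = 0
p16 (pos 16,17,18,19,20,21,22,23,24,25,26,27,28,29,30,31): XOR of data positions = 1⊕1⊕1⊕0⊕0⊕0⊕1⊕0⊕0⊕1⊕1⊕1⊕0⊕0⊕0 = 1
Codeword: 1010010000000101111000100111000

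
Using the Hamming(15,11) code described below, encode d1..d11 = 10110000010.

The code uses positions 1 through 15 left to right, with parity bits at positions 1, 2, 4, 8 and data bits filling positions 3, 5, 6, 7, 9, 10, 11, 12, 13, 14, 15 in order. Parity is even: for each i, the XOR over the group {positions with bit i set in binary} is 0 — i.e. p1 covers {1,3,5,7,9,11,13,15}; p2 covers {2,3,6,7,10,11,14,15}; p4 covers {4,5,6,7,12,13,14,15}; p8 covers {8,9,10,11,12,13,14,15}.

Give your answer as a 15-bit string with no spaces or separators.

001101110000010

Place data at non-parity positions: p1 p2 1 p4 0 1 1 p8 0 0 0 0 0 1 0
p1 (pos 1,3,5,7,9,11,13,15): XOR of data positions = 1⊕0⊕1⊕0⊕0⊕0⊕0 = 0
p2 (pos 2,3,6,7,10,11,14,15): XOR of data positions = 1⊕1⊕1⊕0⊕0⊕1⊕0 = 0
p4 (pos 4,5,6,7,12,13,14,15): XOR of data positions = 0⊕1⊕1⊕0⊕0⊕1⊕0 = 1
p8 (pos 8,9,10,11,12,13,14,15): XOR of data positions = 0⊕0⊕0⊕0⊕0⊕1⊕0 = 1
Codeword: 001101110000010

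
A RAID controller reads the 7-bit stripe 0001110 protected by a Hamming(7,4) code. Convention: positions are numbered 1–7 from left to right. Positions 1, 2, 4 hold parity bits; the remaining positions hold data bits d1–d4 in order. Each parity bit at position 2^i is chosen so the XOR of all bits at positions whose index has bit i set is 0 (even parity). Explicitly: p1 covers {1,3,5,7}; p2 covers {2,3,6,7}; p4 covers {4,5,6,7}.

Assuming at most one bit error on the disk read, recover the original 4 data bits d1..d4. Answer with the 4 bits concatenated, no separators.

s1 (pos 1,3,5,7): 0⊕0⊕1⊕0 = 1
s2 (pos 2,3,6,7): 0⊕0⊕1⊕0 = 1
s4 (pos 4,5,6,7): 1⊕1⊕1⊕0 = 1
Syndrome s4…s1 = 111 → error at position 7.
Flip position 7: 0001110 → 0001111
Read data bits from positions 3,5,6,7: 0111

0111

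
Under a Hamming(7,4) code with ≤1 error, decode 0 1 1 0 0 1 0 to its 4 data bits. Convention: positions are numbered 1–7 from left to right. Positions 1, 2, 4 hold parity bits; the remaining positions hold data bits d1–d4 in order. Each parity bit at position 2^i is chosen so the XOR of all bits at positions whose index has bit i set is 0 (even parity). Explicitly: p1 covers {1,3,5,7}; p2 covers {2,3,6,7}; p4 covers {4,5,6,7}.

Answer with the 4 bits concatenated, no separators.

s1 (pos 1,3,5,7): 0⊕1⊕0⊕0 = 1
s2 (pos 2,3,6,7): 1⊕1⊕1⊕0 = 1
s4 (pos 4,5,6,7): 0⊕0⊕1⊕0 = 1
Syndrome s4…s1 = 111 → error at position 7.
Flip position 7: 0110010 → 0110011
Read data bits from positions 3,5,6,7: 1011

1011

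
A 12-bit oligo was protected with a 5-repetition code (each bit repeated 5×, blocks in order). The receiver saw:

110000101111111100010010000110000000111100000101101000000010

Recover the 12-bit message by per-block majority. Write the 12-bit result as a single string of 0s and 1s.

Block 1 (11000): 2 ones → 0
Block 2 (01011): 3 ones → 1
Block 3 (11111): 5 ones → 1
Block 4 (10001): 2 ones → 0
Block 5 (00100): 1 one → 0
Block 6 (00110): 2 ones → 0
Block 7 (00000): 0 ones → 0
Block 8 (01111): 4 ones → 1
Block 9 (00000): 0 ones → 0
Block 10 (10110): 3 ones → 1
Block 11 (10000): 1 one → 0
Block 12 (00010): 1 one → 0

011000010100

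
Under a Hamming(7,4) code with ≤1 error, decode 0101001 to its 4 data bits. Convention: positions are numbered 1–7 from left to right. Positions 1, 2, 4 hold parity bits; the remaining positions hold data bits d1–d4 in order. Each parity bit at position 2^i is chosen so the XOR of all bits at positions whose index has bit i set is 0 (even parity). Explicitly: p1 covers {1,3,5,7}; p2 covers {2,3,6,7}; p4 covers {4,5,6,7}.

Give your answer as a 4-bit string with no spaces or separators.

s1 (pos 1,3,5,7): 0⊕0⊕0⊕1 = 1
s2 (pos 2,3,6,7): 1⊕0⊕0⊕1 = 0
s4 (pos 4,5,6,7): 1⊕0⊕0⊕1 = 0
Syndrome s4…s1 = 001 → error at position 1.
Flip position 1: 0101001 → 1101001
Read data bits from positions 3,5,6,7: 0001

0001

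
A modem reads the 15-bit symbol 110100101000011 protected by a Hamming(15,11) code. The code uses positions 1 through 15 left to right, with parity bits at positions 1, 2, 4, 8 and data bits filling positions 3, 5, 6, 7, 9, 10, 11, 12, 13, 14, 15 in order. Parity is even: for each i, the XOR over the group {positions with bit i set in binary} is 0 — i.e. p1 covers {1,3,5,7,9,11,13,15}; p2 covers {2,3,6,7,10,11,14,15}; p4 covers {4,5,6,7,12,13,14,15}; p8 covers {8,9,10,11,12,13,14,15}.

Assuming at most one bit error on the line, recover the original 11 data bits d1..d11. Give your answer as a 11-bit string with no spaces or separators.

s1 (pos 1,3,5,7,9,11,13,15): 1⊕0⊕0⊕1⊕1⊕0⊕0⊕1 = 0
s2 (pos 2,3,6,7,10,11,14,15): 1⊕0⊕0⊕1⊕0⊕0⊕1⊕1 = 0
s4 (pos 4,5,6,7,12,13,14,15): 1⊕0⊕0⊕1⊕0⊕0⊕1⊕1 = 0
s8 (pos 8,9,10,11,12,13,14,15): 0⊕1⊕0⊕0⊕0⊕0⊕1⊕1 = 1
Syndrome s8…s1 = 1000 → error at position 8.
Flip position 8: 110100101000011 → 110100111000011
Read data bits from positions 3,5,6,7,9,10,11,12,13,14,15: 00011000011

00011000011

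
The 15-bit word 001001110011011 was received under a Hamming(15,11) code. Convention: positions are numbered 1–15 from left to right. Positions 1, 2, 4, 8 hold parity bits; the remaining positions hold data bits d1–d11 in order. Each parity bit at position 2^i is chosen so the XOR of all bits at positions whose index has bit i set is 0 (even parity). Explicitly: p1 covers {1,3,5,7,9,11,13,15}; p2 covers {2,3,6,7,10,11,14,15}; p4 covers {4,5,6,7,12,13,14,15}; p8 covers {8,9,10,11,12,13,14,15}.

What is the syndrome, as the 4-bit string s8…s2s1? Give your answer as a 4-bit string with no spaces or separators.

s1 (pos 1,3,5,7,9,11,13,15): 0⊕1⊕0⊕1⊕0⊕1⊕0⊕1 = 0
s2 (pos 2,3,6,7,10,11,14,15): 0⊕1⊕1⊕1⊕0⊕1⊕1⊕1 = 0
s4 (pos 4,5,6,7,12,13,14,15): 0⊕0⊕1⊕1⊕1⊕0⊕1⊕1 = 1
s8 (pos 8,9,10,11,12,13,14,15): 1⊕0⊕0⊕1⊕1⊕0⊕1⊕1 = 1
Syndrome s8…s1 = 1100 → error at position 12.

1100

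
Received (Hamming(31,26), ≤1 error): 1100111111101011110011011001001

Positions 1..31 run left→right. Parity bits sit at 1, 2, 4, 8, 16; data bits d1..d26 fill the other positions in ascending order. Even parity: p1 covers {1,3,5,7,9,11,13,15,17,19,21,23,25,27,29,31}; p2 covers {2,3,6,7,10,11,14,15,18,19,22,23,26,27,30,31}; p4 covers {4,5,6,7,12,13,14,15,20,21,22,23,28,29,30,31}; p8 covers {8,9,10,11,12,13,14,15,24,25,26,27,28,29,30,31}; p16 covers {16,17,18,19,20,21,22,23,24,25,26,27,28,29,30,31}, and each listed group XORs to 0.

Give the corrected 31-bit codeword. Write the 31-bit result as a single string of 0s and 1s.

s1 (pos 1,3,5,7,9,11,13,15,17,19,21,23,25,27,29,31): 1⊕0⊕1⊕1⊕1⊕1⊕1⊕1⊕1⊕0⊕1⊕0⊕1⊕0⊕0⊕1 = 1
s2 (pos 2,3,6,7,10,11,14,15,18,19,22,23,26,27,30,31): 1⊕0⊕1⊕1⊕1⊕1⊕0⊕1⊕1⊕0⊕1⊕0⊕0⊕0⊕0⊕1 = 1
s4 (pos 4,5,6,7,12,13,14,15,20,21,22,23,28,29,30,31): 0⊕1⊕1⊕1⊕0⊕1⊕0⊕1⊕0⊕1⊕1⊕0⊕1⊕0⊕0⊕1 = 1
s8 (pos 8,9,10,11,12,13,14,15,24,25,26,27,28,29,30,31): 1⊕1⊕1⊕1⊕0⊕1⊕0⊕1⊕1⊕1⊕0⊕0⊕1⊕0⊕0⊕1 = 0
s16 (pos 16,17,18,19,20,21,22,23,24,25,26,27,28,29,30,31): 1⊕1⊕1⊕0⊕0⊕1⊕1⊕0⊕1⊕1⊕0⊕0⊕1⊕0⊕0⊕1 = 1
Syndrome s16…s1 = 10111 → error at position 23.
Flip position 23: 1100111111101011110011011001001 → 1100111111101011110011111001001

1100111111101011110011111001001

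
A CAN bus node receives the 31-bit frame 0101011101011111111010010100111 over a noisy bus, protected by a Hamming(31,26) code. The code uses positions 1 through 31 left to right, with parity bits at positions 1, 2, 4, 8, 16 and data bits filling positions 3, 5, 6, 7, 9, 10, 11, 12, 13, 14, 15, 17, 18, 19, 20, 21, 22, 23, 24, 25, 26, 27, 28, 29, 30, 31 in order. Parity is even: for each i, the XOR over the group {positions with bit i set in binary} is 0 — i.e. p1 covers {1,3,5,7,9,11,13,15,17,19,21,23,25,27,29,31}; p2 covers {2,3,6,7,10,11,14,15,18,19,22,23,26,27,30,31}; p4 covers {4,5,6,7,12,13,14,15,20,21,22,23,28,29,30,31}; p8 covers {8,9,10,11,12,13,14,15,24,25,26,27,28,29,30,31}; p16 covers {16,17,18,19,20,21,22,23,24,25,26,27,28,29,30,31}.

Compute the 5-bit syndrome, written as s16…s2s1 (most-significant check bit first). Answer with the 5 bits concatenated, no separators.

01110

s1 (pos 1,3,5,7,9,11,13,15,17,19,21,23,25,27,29,31): 0⊕0⊕0⊕1⊕0⊕0⊕1⊕1⊕1⊕1⊕1⊕0⊕0⊕0⊕1⊕1 = 0
s2 (pos 2,3,6,7,10,11,14,15,18,19,22,23,26,27,30,31): 1⊕0⊕1⊕1⊕1⊕0⊕1⊕1⊕1⊕1⊕0⊕0⊕1⊕0⊕1⊕1 = 1
s4 (pos 4,5,6,7,12,13,14,15,20,21,22,23,28,29,30,31): 1⊕0⊕1⊕1⊕1⊕1⊕1⊕1⊕0⊕1⊕0⊕0⊕0⊕1⊕1⊕1 = 1
s8 (pos 8,9,10,11,12,13,14,15,24,25,26,27,28,29,30,31): 1⊕0⊕1⊕0⊕1⊕1⊕1⊕1⊕1⊕0⊕1⊕0⊕0⊕1⊕1⊕1 = 1
s16 (pos 16,17,18,19,20,21,22,23,24,25,26,27,28,29,30,31): 1⊕1⊕1⊕1⊕0⊕1⊕0⊕0⊕1⊕0⊕1⊕0⊕0⊕1⊕1⊕1 = 0
Syndrome s16…s1 = 01110 → error at position 14.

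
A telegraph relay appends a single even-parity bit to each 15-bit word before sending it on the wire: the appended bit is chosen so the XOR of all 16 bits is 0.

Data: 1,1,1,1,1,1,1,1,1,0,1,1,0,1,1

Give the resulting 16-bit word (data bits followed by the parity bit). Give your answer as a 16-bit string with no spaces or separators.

1111111110110111

XOR of the 15 data bits: 1⊕1⊕1⊕1⊕1⊕1⊕1⊕1⊕1⊕0⊕1⊕1⊕0⊕1⊕1 = 1
Parity bit = 1 (so all 16 bits XOR to 0).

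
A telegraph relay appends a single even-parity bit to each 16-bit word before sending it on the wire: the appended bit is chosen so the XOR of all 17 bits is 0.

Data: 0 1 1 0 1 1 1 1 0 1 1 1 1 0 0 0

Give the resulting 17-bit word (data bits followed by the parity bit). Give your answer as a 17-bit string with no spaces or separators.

XOR of the 16 data bits: 0⊕1⊕1⊕0⊕1⊕1⊕1⊕1⊕0⊕1⊕1⊕1⊕1⊕0⊕0⊕0 = 0
Parity bit = 0 (so all 17 bits XOR to 0).

01101111011110000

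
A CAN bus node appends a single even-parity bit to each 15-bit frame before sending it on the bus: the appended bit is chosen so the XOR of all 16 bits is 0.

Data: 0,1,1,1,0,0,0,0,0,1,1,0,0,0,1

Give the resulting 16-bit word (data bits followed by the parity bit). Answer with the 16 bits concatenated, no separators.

XOR of the 15 data bits: 0⊕1⊕1⊕1⊕0⊕0⊕0⊕0⊕0⊕1⊕1⊕0⊕0⊕0⊕1 = 0
Parity bit = 0 (so all 16 bits XOR to 0).

0111000001100010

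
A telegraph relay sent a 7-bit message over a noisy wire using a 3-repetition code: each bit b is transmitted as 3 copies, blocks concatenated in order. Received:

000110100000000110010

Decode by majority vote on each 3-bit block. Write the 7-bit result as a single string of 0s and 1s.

0100010

Block 1 (000): 0 ones → 0
Block 2 (110): 2 ones → 1
Block 3 (100): 1 one → 0
Block 4 (000): 0 ones → 0
Block 5 (000): 0 ones → 0
Block 6 (110): 2 ones → 1
Block 7 (010): 1 one → 0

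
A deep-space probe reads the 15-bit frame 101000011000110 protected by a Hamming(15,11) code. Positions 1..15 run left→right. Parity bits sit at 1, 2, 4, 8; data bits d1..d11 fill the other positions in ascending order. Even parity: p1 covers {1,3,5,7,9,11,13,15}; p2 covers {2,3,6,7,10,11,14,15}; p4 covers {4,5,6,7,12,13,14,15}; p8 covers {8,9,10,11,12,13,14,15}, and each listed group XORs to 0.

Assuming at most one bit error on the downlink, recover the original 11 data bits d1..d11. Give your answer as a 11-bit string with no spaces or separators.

s1 (pos 1,3,5,7,9,11,13,15): 1⊕1⊕0⊕0⊕1⊕0⊕1⊕0 = 0
s2 (pos 2,3,6,7,10,11,14,15): 0⊕1⊕0⊕0⊕0⊕0⊕1⊕0 = 0
s4 (pos 4,5,6,7,12,13,14,15): 0⊕0⊕0⊕0⊕0⊕1⊕1⊕0 = 0
s8 (pos 8,9,10,11,12,13,14,15): 1⊕1⊕0⊕0⊕0⊕1⊕1⊕0 = 0
Syndrome s8…s1 = 0000 → no error.
Read data bits from positions 3,5,6,7,9,10,11,12,13,14,15: 10001000110

10001000110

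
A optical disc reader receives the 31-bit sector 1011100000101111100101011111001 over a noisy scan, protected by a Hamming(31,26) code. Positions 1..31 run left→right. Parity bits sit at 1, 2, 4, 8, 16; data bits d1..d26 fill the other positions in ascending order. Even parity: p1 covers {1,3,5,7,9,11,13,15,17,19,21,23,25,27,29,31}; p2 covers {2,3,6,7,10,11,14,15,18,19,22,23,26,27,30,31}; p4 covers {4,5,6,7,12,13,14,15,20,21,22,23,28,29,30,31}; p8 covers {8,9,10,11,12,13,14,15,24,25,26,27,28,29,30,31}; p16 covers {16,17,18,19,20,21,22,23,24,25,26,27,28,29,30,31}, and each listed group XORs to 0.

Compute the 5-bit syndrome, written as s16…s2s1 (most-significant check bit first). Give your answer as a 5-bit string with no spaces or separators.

s1 (pos 1,3,5,7,9,11,13,15,17,19,21,23,25,27,29,31): 1⊕1⊕1⊕0⊕0⊕1⊕1⊕1⊕1⊕0⊕0⊕0⊕1⊕1⊕0⊕1 = 0
s2 (pos 2,3,6,7,10,11,14,15,18,19,22,23,26,27,30,31): 0⊕1⊕0⊕0⊕0⊕1⊕1⊕1⊕0⊕0⊕1⊕0⊕1⊕1⊕0⊕1 = 0
s4 (pos 4,5,6,7,12,13,14,15,20,21,22,23,28,29,30,31): 1⊕1⊕0⊕0⊕0⊕1⊕1⊕1⊕1⊕0⊕1⊕0⊕1⊕0⊕0⊕1 = 1
s8 (pos 8,9,10,11,12,13,14,15,24,25,26,27,28,29,30,31): 0⊕0⊕0⊕1⊕0⊕1⊕1⊕1⊕1⊕1⊕1⊕1⊕1⊕0⊕0⊕1 = 0
s16 (pos 16,17,18,19,20,21,22,23,24,25,26,27,28,29,30,31): 1⊕1⊕0⊕0⊕1⊕0⊕1⊕0⊕1⊕1⊕1⊕1⊕1⊕0⊕0⊕1 = 0
Syndrome s16…s1 = 00100 → error at position 4.

00100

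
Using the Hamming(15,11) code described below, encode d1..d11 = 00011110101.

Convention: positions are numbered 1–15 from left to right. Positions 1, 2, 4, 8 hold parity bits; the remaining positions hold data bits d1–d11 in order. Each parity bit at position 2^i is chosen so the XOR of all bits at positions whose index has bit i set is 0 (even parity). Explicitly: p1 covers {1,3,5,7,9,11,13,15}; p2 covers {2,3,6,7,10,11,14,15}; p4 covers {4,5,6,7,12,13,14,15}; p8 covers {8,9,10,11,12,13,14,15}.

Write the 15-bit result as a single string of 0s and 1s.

Place data at non-parity positions: p1 p2 0 p4 0 0 1 p8 1 1 1 0 1 0 1
p1 (pos 1,3,5,7,9,11,13,15): XOR of data positions = 0⊕0⊕1⊕1⊕1⊕1⊕1 = 1
p2 (pos 2,3,6,7,10,11,14,15): XOR of data positions = 0⊕0⊕1⊕1⊕1⊕0⊕1 = 0
p4 (pos 4,5,6,7,12,13,14,15): XOR of data positions = 0⊕0⊕1⊕0⊕1⊕0⊕1 = 1
p8 (pos 8,9,10,11,12,13,14,15): XOR of data positions = 1⊕1⊕1⊕0⊕1⊕0⊕1 = 1
Codeword: 100100111110101

100100111110101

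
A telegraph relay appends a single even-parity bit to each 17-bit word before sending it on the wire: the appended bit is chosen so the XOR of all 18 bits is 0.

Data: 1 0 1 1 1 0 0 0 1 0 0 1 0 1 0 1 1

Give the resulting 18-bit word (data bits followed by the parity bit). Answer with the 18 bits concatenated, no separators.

XOR of the 17 data bits: 1⊕0⊕1⊕1⊕1⊕0⊕0⊕0⊕1⊕0⊕0⊕1⊕0⊕1⊕0⊕1⊕1 = 1
Parity bit = 1 (so all 18 bits XOR to 0).

101110001001010111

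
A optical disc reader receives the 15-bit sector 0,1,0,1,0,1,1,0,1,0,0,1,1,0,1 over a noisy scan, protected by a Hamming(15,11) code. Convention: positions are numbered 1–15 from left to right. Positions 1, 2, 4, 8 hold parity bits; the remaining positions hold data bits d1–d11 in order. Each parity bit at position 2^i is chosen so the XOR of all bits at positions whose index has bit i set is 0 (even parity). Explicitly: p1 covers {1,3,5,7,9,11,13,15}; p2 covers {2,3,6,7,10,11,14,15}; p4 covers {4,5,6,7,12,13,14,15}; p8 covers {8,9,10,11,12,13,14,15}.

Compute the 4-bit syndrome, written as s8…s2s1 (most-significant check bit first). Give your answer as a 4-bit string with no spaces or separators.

0000

s1 (pos 1,3,5,7,9,11,13,15): 0⊕0⊕0⊕1⊕1⊕0⊕1⊕1 = 0
s2 (pos 2,3,6,7,10,11,14,15): 1⊕0⊕1⊕1⊕0⊕0⊕0⊕1 = 0
s4 (pos 4,5,6,7,12,13,14,15): 1⊕0⊕1⊕1⊕1⊕1⊕0⊕1 = 0
s8 (pos 8,9,10,11,12,13,14,15): 0⊕1⊕0⊕0⊕1⊕1⊕0⊕1 = 0
Syndrome s8…s1 = 0000 → no error.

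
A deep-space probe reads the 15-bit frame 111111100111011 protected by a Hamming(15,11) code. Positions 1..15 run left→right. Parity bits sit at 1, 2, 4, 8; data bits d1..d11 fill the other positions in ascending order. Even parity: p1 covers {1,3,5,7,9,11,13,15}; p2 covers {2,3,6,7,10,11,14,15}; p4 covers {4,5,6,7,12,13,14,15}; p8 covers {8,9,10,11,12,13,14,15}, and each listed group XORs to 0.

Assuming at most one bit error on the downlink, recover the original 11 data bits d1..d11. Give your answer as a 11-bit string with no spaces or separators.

s1 (pos 1,3,5,7,9,11,13,15): 1⊕1⊕1⊕1⊕0⊕1⊕0⊕1 = 0
s2 (pos 2,3,6,7,10,11,14,15): 1⊕1⊕1⊕1⊕1⊕1⊕1⊕1 = 0
s4 (pos 4,5,6,7,12,13,14,15): 1⊕1⊕1⊕1⊕1⊕0⊕1⊕1 = 1
s8 (pos 8,9,10,11,12,13,14,15): 0⊕0⊕1⊕1⊕1⊕0⊕1⊕1 = 1
Syndrome s8…s1 = 1100 → error at position 12.
Flip position 12: 111111100111011 → 111111100110011
Read data bits from positions 3,5,6,7,9,10,11,12,13,14,15: 11110110011

11110110011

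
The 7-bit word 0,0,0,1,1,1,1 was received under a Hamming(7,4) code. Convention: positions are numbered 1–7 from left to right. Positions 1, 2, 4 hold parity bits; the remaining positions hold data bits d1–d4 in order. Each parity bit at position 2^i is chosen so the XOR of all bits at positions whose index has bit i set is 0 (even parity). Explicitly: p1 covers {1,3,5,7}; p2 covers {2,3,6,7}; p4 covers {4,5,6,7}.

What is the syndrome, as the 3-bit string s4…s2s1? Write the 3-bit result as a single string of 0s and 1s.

s1 (pos 1,3,5,7): 0⊕0⊕1⊕1 = 0
s2 (pos 2,3,6,7): 0⊕0⊕1⊕1 = 0
s4 (pos 4,5,6,7): 1⊕1⊕1⊕1 = 0
Syndrome s4…s1 = 000 → no error.

000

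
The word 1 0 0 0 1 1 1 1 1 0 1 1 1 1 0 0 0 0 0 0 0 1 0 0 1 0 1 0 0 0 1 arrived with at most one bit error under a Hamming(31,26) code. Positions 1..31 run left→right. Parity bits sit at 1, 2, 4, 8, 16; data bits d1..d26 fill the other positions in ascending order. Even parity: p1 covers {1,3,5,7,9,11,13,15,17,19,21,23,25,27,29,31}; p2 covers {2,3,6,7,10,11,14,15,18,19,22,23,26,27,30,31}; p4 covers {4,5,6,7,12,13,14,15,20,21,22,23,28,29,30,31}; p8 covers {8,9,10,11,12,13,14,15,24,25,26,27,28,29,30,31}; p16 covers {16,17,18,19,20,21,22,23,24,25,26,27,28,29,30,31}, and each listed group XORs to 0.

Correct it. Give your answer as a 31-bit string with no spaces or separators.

1000111110011100000001001010001

s1 (pos 1,3,5,7,9,11,13,15,17,19,21,23,25,27,29,31): 1⊕0⊕1⊕1⊕1⊕1⊕1⊕0⊕0⊕0⊕0⊕0⊕1⊕1⊕0⊕1 = 1
s2 (pos 2,3,6,7,10,11,14,15,18,19,22,23,26,27,30,31): 0⊕0⊕1⊕1⊕0⊕1⊕1⊕0⊕0⊕0⊕1⊕0⊕0⊕1⊕0⊕1 = 1
s4 (pos 4,5,6,7,12,13,14,15,20,21,22,23,28,29,30,31): 0⊕1⊕1⊕1⊕1⊕1⊕1⊕0⊕0⊕0⊕1⊕0⊕0⊕0⊕0⊕1 = 0
s8 (pos 8,9,10,11,12,13,14,15,24,25,26,27,28,29,30,31): 1⊕1⊕0⊕1⊕1⊕1⊕1⊕0⊕0⊕1⊕0⊕1⊕0⊕0⊕0⊕1 = 1
s16 (pos 16,17,18,19,20,21,22,23,24,25,26,27,28,29,30,31): 0⊕0⊕0⊕0⊕0⊕0⊕1⊕0⊕0⊕1⊕0⊕1⊕0⊕0⊕0⊕1 = 0
Syndrome s16…s1 = 01011 → error at position 11.
Flip position 11: 1000111110111100000001001010001 → 1000111110011100000001001010001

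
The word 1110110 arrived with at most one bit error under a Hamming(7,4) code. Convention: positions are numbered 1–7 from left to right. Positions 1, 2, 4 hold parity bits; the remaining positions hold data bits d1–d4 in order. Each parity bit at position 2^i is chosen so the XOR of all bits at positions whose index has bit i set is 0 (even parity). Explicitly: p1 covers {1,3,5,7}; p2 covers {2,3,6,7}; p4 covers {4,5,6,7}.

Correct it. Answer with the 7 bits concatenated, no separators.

s1 (pos 1,3,5,7): 1⊕1⊕1⊕0 = 1
s2 (pos 2,3,6,7): 1⊕1⊕1⊕0 = 1
s4 (pos 4,5,6,7): 0⊕1⊕1⊕0 = 0
Syndrome s4…s1 = 011 → error at position 3.
Flip position 3: 1110110 → 1100110

1100110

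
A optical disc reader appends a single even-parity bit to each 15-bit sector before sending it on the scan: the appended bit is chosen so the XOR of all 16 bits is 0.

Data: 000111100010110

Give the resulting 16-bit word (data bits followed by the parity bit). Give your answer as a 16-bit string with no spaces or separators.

0001111000101101

XOR of the 15 data bits: 0⊕0⊕0⊕1⊕1⊕1⊕1⊕0⊕0⊕0⊕1⊕0⊕1⊕1⊕0 = 1
Parity bit = 1 (so all 16 bits XOR to 0).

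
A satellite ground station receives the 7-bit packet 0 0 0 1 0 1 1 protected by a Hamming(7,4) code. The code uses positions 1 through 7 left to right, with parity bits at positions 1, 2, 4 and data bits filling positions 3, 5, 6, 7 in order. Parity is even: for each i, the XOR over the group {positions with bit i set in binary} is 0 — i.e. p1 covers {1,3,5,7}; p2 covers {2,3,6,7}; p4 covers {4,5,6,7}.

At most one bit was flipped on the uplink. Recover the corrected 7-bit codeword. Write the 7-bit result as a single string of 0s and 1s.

s1 (pos 1,3,5,7): 0⊕0⊕0⊕1 = 1
s2 (pos 2,3,6,7): 0⊕0⊕1⊕1 = 0
s4 (pos 4,5,6,7): 1⊕0⊕1⊕1 = 1
Syndrome s4…s1 = 101 → error at position 5.
Flip position 5: 0001011 → 0001111

0001111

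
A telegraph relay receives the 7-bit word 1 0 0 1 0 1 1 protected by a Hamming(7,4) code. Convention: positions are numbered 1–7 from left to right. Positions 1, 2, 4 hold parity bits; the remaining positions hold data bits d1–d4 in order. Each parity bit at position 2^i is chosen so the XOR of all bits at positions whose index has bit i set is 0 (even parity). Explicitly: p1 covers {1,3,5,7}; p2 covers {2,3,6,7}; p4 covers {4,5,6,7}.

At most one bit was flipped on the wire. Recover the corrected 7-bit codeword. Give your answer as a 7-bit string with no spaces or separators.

1000011

s1 (pos 1,3,5,7): 1⊕0⊕0⊕1 = 0
s2 (pos 2,3,6,7): 0⊕0⊕1⊕1 = 0
s4 (pos 4,5,6,7): 1⊕0⊕1⊕1 = 1
Syndrome s4…s1 = 100 → error at position 4.
Flip position 4: 1001011 → 1000011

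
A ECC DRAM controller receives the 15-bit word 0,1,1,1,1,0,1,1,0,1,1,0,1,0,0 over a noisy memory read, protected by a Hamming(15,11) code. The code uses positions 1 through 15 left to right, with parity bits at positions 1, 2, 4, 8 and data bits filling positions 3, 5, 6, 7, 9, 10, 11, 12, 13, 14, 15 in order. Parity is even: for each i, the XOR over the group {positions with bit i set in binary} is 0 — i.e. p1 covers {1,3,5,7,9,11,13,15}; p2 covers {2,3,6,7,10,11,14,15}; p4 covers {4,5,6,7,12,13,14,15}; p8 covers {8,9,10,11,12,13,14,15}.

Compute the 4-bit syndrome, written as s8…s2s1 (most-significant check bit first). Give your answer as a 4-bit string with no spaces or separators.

0011

s1 (pos 1,3,5,7,9,11,13,15): 0⊕1⊕1⊕1⊕0⊕1⊕1⊕0 = 1
s2 (pos 2,3,6,7,10,11,14,15): 1⊕1⊕0⊕1⊕1⊕1⊕0⊕0 = 1
s4 (pos 4,5,6,7,12,13,14,15): 1⊕1⊕0⊕1⊕0⊕1⊕0⊕0 = 0
s8 (pos 8,9,10,11,12,13,14,15): 1⊕0⊕1⊕1⊕0⊕1⊕0⊕0 = 0
Syndrome s8…s1 = 0011 → error at position 3.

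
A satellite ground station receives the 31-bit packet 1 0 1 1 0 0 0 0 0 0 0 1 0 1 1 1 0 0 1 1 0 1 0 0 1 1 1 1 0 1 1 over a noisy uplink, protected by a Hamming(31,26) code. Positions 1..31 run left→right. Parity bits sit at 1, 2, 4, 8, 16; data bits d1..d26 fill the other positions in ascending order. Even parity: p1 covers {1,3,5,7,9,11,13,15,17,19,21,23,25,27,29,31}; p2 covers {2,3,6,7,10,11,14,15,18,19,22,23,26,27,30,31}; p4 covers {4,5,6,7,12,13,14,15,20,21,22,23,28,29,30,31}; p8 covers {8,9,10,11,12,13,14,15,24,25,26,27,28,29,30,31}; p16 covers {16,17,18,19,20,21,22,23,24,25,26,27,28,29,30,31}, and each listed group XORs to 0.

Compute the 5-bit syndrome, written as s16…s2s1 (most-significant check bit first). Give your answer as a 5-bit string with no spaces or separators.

01111

s1 (pos 1,3,5,7,9,11,13,15,17,19,21,23,25,27,29,31): 1⊕1⊕0⊕0⊕0⊕0⊕0⊕1⊕0⊕1⊕0⊕0⊕1⊕1⊕0⊕1 = 1
s2 (pos 2,3,6,7,10,11,14,15,18,19,22,23,26,27,30,31): 0⊕1⊕0⊕0⊕0⊕0⊕1⊕1⊕0⊕1⊕1⊕0⊕1⊕1⊕1⊕1 = 1
s4 (pos 4,5,6,7,12,13,14,15,20,21,22,23,28,29,30,31): 1⊕0⊕0⊕0⊕1⊕0⊕1⊕1⊕1⊕0⊕1⊕0⊕1⊕0⊕1⊕1 = 1
s8 (pos 8,9,10,11,12,13,14,15,24,25,26,27,28,29,30,31): 0⊕0⊕0⊕0⊕1⊕0⊕1⊕1⊕0⊕1⊕1⊕1⊕1⊕0⊕1⊕1 = 1
s16 (pos 16,17,18,19,20,21,22,23,24,25,26,27,28,29,30,31): 1⊕0⊕0⊕1⊕1⊕0⊕1⊕0⊕0⊕1⊕1⊕1⊕1⊕0⊕1⊕1 = 0
Syndrome s16…s1 = 01111 → error at position 15.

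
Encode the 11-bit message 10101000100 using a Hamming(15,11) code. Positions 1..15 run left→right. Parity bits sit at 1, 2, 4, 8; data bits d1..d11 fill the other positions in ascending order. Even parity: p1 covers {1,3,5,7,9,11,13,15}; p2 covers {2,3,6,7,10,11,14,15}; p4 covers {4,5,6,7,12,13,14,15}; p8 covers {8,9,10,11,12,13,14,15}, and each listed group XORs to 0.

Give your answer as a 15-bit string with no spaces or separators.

101001001000100

Place data at non-parity positions: p1 p2 1 p4 0 1 0 p8 1 0 0 0 1 0 0
p1 (pos 1,3,5,7,9,11,13,15): XOR of data positions = 1⊕0⊕0⊕1⊕0⊕1⊕0 = 1
p2 (pos 2,3,6,7,10,11,14,15): XOR of data positions = 1⊕1⊕0⊕0⊕0⊕0⊕0 = 0
p4 (pos 4,5,6,7,12,13,14,15): XOR of data positions = 0⊕1⊕0⊕0⊕1⊕0⊕0 = 0
p8 (pos 8,9,10,11,12,13,14,15): XOR of data positions = 1⊕0⊕0⊕0⊕1⊕0⊕0 = 0
Codeword: 101001001000100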